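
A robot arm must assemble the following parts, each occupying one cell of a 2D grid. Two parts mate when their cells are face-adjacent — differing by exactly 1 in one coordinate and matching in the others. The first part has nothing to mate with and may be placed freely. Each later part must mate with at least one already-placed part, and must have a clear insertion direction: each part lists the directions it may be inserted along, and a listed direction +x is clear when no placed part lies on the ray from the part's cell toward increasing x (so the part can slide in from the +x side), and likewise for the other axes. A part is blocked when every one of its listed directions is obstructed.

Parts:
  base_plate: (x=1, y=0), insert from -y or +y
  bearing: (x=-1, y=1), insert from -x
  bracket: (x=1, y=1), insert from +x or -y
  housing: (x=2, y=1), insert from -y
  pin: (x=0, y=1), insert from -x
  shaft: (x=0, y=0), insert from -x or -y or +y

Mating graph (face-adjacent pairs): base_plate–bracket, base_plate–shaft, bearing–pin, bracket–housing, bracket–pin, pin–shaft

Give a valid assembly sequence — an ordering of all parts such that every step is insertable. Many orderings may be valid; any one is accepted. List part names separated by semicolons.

housing; bracket; base_plate; shaft; pin; bearing

1. housing@(2, 1) [-y clear] — {housing}
2. bracket@(1, 1) [-y clear] — {bracket, housing}
3. base_plate@(1, 0) [-y clear] — {base_plate, bracket, housing}
4. shaft@(0, 0) [-x clear] — {base_plate, bracket, housing, shaft}
5. pin@(0, 1) [-x clear] — {base_plate, bracket, housing, pin, shaft}
6. bearing@(-1, 1) [-x clear] — {base_plate, bearing, bracket, housing, pin, shaft}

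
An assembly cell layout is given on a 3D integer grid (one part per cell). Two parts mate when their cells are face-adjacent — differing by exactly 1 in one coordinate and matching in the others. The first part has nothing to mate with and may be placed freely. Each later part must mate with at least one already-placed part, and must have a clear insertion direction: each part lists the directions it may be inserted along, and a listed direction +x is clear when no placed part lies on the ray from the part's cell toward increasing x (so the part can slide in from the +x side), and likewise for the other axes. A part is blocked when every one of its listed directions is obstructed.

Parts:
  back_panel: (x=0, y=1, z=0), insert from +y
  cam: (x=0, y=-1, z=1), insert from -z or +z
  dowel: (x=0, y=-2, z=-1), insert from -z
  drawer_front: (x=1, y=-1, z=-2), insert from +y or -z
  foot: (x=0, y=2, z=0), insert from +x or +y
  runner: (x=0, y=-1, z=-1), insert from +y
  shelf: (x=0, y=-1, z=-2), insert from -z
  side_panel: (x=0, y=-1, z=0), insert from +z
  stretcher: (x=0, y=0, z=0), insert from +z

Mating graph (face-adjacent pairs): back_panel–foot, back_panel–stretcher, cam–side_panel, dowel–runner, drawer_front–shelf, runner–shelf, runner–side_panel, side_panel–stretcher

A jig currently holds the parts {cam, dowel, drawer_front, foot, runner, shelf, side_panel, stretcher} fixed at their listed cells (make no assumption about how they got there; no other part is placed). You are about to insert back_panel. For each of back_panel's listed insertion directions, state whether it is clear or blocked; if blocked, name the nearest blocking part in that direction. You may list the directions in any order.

+y: nearest on ray is foot@(0, 2, 0) ⇒ blocked

+y: blocked by foot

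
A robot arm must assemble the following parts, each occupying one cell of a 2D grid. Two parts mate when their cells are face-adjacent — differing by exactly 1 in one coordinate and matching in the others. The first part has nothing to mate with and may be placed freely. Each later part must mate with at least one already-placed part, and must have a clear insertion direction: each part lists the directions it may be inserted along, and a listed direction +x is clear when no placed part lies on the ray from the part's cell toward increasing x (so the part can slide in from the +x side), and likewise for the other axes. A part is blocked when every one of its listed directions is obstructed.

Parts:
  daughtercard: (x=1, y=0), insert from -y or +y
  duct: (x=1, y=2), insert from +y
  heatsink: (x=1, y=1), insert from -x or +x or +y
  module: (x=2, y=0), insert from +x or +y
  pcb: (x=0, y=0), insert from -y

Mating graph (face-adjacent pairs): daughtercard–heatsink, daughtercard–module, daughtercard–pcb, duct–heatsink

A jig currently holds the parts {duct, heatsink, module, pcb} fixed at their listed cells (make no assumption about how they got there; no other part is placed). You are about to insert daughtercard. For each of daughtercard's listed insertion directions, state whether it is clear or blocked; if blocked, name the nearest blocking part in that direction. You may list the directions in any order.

+y: blocked by heatsink; -y: clear

-y: ray from daughtercard(1, 0) has no placed part ⇒ clear
+y: nearest on ray is heatsink@(1, 1) ⇒ blocked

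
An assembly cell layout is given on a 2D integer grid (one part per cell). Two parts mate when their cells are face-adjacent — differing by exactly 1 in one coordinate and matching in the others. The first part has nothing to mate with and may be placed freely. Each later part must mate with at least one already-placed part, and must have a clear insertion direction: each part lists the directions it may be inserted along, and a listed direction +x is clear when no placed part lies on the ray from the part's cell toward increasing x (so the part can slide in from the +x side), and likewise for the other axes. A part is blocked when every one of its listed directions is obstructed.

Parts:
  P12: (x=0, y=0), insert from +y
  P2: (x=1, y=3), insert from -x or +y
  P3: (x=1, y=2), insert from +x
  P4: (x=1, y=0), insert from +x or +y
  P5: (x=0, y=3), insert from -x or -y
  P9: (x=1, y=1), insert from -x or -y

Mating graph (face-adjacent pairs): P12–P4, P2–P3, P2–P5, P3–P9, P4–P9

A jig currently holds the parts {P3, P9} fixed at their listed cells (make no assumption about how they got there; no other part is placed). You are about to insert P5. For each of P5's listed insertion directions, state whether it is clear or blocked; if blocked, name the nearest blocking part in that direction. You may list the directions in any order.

-x: ray from P5(0, 3) has no placed part ⇒ clear
-y: ray from P5(0, 3) has no placed part ⇒ clear

-x: clear; -y: clear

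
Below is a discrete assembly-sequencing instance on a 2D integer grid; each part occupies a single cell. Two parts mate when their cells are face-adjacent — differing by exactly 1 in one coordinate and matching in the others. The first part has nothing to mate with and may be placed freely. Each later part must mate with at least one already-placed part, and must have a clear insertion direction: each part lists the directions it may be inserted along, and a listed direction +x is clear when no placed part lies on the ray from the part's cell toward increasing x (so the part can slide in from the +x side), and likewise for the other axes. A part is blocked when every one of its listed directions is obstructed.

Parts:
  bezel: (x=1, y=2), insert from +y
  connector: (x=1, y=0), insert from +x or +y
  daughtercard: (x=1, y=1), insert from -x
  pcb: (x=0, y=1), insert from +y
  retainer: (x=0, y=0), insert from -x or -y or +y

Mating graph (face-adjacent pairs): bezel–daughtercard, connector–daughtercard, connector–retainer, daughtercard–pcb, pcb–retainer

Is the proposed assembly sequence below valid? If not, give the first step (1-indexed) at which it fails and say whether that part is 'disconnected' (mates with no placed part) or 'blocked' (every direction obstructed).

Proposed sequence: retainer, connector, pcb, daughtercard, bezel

Invalid at step 4 (blocked)

1. retainer@(0, 0) [-x clear] — {retainer}
2. connector@(1, 0) [+x clear] — {connector, retainer}
3. pcb@(0, 1) [+y clear] — {connector, pcb, retainer}
4. daughtercard@(1, 1) — -x all obstructed ⇒ blocked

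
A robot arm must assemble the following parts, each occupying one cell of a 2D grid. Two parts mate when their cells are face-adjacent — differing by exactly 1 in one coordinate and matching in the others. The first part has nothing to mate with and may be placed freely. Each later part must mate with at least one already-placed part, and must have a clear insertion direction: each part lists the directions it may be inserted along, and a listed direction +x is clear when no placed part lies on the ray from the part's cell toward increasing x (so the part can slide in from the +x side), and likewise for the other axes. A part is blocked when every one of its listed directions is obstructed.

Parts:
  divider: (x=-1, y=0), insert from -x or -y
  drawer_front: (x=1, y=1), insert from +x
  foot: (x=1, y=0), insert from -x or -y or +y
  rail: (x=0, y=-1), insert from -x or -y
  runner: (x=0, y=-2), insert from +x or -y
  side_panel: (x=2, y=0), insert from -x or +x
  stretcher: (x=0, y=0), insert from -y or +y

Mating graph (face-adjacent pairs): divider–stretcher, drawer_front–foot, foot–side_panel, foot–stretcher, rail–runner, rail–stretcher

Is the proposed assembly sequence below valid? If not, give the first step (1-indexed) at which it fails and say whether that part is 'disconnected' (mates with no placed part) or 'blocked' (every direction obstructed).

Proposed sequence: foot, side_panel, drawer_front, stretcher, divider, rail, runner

Valid

1. foot@(1, 0) [-x clear] — {foot}
2. side_panel@(2, 0) [+x clear] — {foot, side_panel}
3. drawer_front@(1, 1) [+x clear] — {drawer_front, foot, side_panel}
4. stretcher@(0, 0) [-y clear] — {drawer_front, foot, side_panel, stretcher}
5. divider@(-1, 0) [-x clear] — {divider, drawer_front, foot, side_panel, stretcher}
6. rail@(0, -1) [-x clear] — {divider, drawer_front, foot, rail, side_panel, stretcher}
7. runner@(0, -2) [+x clear] — {divider, drawer_front, foot, rail, runner, side_panel, stretcher}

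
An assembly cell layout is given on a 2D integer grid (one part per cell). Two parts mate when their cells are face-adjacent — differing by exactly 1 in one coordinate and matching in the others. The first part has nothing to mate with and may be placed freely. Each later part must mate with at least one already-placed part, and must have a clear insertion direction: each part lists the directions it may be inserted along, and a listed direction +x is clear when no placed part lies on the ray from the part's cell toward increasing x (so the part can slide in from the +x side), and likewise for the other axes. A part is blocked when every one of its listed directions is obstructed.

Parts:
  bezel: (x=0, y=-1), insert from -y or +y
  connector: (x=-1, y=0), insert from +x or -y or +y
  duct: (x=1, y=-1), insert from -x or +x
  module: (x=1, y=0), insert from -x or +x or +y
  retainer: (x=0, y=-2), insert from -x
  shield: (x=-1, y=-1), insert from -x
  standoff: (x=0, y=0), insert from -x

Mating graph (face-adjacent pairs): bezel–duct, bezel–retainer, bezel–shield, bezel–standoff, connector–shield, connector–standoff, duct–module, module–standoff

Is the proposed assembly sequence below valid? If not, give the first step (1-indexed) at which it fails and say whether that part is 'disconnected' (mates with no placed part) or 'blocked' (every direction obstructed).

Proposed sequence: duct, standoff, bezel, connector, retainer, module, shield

1. duct@(1, -1) [-x clear] — {duct}
2. standoff@(0, 0) — no placed neighbour ⇒ disconnected

Invalid at step 2 (disconnected)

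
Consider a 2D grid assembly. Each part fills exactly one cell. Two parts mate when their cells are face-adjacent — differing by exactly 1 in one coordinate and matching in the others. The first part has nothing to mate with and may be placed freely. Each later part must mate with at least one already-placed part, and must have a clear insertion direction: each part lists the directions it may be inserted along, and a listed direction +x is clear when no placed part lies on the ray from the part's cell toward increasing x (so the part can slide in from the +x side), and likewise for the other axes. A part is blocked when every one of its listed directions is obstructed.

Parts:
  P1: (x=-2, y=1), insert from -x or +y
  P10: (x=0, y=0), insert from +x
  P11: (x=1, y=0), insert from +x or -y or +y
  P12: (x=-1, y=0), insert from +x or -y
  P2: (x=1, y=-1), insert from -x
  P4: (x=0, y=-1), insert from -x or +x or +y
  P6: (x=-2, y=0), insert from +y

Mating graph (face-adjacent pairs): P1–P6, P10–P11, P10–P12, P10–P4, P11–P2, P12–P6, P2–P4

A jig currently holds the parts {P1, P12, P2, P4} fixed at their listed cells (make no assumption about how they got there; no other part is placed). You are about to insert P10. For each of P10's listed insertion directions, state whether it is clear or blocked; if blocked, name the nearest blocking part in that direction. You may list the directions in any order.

+x: ray from P10(0, 0) has no placed part ⇒ clear

+x: clear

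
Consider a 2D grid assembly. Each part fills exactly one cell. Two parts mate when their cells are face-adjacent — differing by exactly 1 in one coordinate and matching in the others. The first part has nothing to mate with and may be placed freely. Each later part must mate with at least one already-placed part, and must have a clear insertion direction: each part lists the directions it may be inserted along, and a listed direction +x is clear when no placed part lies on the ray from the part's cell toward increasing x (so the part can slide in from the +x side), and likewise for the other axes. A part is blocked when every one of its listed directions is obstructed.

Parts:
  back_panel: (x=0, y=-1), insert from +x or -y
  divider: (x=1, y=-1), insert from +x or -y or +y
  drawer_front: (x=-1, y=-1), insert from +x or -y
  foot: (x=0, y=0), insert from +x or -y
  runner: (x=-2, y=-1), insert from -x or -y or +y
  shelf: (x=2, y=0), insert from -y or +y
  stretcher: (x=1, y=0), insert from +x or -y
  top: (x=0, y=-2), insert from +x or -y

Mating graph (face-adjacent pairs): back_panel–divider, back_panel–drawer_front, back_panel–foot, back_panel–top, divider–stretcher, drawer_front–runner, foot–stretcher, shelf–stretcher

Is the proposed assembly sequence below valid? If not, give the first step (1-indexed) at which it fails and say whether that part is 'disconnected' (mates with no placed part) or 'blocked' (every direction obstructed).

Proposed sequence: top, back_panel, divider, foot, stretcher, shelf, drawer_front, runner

1. top@(0, -2) [+x clear] — {top}
2. back_panel@(0, -1) [+x clear] — {back_panel, top}
3. divider@(1, -1) [+x clear] — {back_panel, divider, top}
4. foot@(0, 0) [+x clear] — {back_panel, divider, foot, top}
5. stretcher@(1, 0) [+x clear] — {back_panel, divider, foot, stretcher, top}
6. shelf@(2, 0) [-y clear] — {back_panel, divider, foot, shelf, stretcher, top}
7. drawer_front@(-1, -1) [-y clear] — {back_panel, divider, drawer_front, foot, shelf, stretcher, top}
8. runner@(-2, -1) [-x clear] — {back_panel, divider, drawer_front, foot, runner, shelf, stretcher, top}

Valid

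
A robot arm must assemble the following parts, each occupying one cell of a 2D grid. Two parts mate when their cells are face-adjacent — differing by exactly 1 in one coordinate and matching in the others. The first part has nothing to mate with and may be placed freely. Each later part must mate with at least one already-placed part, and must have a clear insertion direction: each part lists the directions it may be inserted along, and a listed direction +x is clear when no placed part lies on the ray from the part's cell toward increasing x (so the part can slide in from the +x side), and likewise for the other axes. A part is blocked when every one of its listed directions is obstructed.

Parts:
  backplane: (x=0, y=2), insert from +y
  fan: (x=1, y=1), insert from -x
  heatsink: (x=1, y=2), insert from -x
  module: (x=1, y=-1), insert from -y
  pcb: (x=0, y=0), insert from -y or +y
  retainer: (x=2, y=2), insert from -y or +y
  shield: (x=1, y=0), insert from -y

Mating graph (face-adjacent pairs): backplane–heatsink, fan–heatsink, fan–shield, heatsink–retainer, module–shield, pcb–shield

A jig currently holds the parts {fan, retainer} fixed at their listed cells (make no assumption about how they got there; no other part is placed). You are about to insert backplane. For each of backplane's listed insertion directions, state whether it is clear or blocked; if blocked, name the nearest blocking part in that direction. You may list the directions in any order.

+y: ray from backplane(0, 2) has no placed part ⇒ clear

+y: clear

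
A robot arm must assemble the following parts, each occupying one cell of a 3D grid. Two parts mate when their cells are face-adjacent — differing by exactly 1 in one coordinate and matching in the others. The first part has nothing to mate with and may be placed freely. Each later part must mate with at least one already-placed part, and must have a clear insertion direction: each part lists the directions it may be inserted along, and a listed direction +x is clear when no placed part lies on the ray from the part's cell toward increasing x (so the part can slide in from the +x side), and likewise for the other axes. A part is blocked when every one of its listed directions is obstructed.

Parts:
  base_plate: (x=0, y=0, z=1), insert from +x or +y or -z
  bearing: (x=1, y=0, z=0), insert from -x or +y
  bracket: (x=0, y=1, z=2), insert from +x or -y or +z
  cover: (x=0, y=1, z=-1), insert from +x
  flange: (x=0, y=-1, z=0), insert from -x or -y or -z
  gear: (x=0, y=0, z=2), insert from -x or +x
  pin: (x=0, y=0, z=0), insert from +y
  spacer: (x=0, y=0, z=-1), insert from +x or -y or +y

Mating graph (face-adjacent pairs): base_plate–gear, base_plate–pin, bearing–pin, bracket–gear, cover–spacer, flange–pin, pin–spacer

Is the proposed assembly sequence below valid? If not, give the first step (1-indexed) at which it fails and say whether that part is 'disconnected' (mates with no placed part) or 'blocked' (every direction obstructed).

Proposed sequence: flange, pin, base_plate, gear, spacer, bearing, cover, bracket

Valid

1. flange@(0, -1, 0) [-x clear] — {flange}
2. pin@(0, 0, 0) [+y clear] — {flange, pin}
3. base_plate@(0, 0, 1) [+x clear] — {base_plate, flange, pin}
4. gear@(0, 0, 2) [-x clear] — {base_plate, flange, gear, pin}
5. spacer@(0, 0, -1) [+x clear] — {base_plate, flange, gear, pin, spacer}
6. bearing@(1, 0, 0) [+y clear] — {base_plate, bearing, flange, gear, pin, spacer}
7. cover@(0, 1, -1) [+x clear] — {base_plate, bearing, cover, flange, gear, pin, spacer}
8. bracket@(0, 1, 2) [+x clear] — {base_plate, bearing, bracket, cover, flange, gear, pin, spacer}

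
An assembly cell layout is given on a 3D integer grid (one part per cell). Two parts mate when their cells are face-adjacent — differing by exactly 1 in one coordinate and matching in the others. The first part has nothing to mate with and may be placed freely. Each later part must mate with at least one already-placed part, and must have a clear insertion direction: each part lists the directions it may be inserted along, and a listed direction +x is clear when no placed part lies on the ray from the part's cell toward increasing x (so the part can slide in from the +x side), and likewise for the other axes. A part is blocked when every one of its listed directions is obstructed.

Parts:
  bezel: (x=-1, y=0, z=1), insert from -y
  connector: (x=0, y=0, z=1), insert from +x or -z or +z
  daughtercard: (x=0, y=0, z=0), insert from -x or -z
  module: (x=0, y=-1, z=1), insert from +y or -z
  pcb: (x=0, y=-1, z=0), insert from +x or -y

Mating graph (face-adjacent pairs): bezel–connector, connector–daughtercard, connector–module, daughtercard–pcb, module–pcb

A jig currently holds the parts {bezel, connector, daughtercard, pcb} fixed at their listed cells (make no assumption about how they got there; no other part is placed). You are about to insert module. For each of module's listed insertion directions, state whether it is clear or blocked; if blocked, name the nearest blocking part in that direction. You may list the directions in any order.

+y: blocked by connector; -z: blocked by pcb

+y: nearest on ray is connector@(0, 0, 1) ⇒ blocked
-z: nearest on ray is pcb@(0, -1, 0) ⇒ blocked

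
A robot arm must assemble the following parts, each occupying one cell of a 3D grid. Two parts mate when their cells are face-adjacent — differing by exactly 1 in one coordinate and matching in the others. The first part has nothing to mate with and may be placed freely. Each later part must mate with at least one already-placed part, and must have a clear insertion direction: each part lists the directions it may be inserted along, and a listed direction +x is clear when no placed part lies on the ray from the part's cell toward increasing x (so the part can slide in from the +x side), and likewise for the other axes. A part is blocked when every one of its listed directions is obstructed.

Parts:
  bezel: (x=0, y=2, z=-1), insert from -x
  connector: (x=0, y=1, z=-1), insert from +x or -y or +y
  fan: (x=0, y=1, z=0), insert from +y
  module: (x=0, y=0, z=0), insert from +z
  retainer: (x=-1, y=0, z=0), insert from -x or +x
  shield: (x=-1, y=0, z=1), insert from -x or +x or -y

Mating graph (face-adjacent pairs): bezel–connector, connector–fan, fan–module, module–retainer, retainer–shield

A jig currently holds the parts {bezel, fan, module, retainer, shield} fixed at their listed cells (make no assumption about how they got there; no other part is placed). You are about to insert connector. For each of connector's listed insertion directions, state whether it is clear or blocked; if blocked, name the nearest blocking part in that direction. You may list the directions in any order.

+x: clear; +y: blocked by bezel; -y: clear

+x: ray from connector(0, 1, -1) has no placed part ⇒ clear
-y: ray from connector(0, 1, -1) has no placed part ⇒ clear
+y: nearest on ray is bezel@(0, 2, -1) ⇒ blocked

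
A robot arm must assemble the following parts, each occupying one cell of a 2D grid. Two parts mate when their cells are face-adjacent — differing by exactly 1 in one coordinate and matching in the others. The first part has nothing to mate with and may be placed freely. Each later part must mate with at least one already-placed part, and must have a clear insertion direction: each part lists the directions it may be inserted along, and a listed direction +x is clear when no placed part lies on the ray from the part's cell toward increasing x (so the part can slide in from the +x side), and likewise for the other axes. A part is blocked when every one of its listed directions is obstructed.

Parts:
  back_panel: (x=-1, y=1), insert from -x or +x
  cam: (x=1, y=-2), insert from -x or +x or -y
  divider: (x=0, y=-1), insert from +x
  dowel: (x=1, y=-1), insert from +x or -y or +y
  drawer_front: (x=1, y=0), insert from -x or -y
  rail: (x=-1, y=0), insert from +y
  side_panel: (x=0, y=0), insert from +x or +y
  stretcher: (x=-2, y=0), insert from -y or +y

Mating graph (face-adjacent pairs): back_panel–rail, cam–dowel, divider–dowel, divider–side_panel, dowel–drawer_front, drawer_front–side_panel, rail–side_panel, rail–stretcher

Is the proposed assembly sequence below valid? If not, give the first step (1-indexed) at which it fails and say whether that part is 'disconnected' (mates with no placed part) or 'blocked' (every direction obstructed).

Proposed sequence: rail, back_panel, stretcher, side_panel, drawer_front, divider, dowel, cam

Valid

1. rail@(-1, 0) [+y clear] — {rail}
2. back_panel@(-1, 1) [-x clear] — {back_panel, rail}
3. stretcher@(-2, 0) [-y clear] — {back_panel, rail, stretcher}
4. side_panel@(0, 0) [+x clear] — {back_panel, rail, side_panel, stretcher}
5. drawer_front@(1, 0) [-y clear] — {back_panel, drawer_front, rail, side_panel, stretcher}
6. divider@(0, -1) [+x clear] — {back_panel, divider, drawer_front, rail, side_panel, stretcher}
7. dowel@(1, -1) [+x clear] — {back_panel, divider, dowel, drawer_front, rail, side_panel, stretcher}
8. cam@(1, -2) [-x clear] — {back_panel, cam, divider, dowel, drawer_front, rail, side_panel, stretcher}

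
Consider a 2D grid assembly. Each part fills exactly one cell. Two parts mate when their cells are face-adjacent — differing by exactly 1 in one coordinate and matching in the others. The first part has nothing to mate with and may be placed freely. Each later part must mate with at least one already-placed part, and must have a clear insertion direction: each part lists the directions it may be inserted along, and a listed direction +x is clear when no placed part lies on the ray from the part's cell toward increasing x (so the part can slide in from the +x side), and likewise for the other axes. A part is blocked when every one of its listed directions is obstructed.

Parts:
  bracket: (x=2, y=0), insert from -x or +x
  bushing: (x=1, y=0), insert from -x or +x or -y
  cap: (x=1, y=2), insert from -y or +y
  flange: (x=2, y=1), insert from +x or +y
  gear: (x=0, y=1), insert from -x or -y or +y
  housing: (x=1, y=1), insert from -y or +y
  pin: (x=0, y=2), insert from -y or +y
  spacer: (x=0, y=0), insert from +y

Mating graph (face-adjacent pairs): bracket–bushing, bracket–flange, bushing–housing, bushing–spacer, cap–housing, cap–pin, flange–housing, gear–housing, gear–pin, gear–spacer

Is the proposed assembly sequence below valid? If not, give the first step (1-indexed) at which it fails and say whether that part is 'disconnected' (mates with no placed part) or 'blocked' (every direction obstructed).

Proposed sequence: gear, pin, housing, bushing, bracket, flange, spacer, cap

1. gear@(0, 1) [-x clear] — {gear}
2. pin@(0, 2) [+y clear] — {gear, pin}
3. housing@(1, 1) [-y clear] — {gear, housing, pin}
4. bushing@(1, 0) [-x clear] — {bushing, gear, housing, pin}
5. bracket@(2, 0) [+x clear] — {bracket, bushing, gear, housing, pin}
6. flange@(2, 1) [+x clear] — {bracket, bushing, flange, gear, housing, pin}
7. spacer@(0, 0) — +y all obstructed ⇒ blocked

Invalid at step 7 (blocked)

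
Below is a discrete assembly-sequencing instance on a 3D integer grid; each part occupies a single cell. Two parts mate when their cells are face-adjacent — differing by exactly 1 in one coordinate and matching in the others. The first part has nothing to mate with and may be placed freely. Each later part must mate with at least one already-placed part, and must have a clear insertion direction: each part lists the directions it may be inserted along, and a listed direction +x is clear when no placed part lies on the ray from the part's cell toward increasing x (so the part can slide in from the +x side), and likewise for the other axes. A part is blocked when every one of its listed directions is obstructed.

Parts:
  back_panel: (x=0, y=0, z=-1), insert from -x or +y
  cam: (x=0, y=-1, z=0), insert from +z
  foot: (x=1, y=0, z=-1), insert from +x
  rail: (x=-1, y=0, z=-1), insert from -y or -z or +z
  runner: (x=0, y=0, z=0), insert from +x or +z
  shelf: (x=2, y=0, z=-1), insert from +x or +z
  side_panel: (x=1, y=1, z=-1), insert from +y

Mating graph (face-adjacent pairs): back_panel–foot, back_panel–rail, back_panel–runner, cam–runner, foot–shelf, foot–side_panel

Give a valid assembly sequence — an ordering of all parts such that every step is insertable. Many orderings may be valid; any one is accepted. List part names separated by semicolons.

1. rail@(-1, 0, -1) [-y clear] — {rail}
2. back_panel@(0, 0, -1) [+y clear] — {back_panel, rail}
3. foot@(1, 0, -1) [+x clear] — {back_panel, foot, rail}
4. shelf@(2, 0, -1) [+x clear] — {back_panel, foot, rail, shelf}
5. side_panel@(1, 1, -1) [+y clear] — {back_panel, foot, rail, shelf, side_panel}
6. runner@(0, 0, 0) [+x clear] — {back_panel, foot, rail, runner, shelf, side_panel}
7. cam@(0, -1, 0) [+z clear] — {back_panel, cam, foot, rail, runner, shelf, side_panel}

rail; back_panel; foot; shelf; side_panel; runner; cam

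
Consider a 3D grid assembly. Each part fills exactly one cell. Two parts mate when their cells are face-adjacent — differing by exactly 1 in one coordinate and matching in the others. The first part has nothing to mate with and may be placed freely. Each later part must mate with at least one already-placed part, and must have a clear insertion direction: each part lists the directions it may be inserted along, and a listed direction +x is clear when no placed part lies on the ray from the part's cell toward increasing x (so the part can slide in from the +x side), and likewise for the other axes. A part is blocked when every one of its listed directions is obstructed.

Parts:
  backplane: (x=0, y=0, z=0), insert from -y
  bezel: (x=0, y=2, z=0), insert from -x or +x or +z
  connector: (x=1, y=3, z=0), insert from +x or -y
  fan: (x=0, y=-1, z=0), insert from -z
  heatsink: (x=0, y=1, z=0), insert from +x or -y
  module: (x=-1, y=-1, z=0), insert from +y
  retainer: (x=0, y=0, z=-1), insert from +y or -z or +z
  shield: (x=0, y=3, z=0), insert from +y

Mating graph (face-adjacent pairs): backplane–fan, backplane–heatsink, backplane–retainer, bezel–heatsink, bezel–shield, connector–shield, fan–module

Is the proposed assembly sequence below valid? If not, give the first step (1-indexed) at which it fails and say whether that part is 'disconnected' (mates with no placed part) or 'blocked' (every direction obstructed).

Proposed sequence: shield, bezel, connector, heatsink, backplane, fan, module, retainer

1. shield@(0, 3, 0) [+y clear] — {shield}
2. bezel@(0, 2, 0) [-x clear] — {bezel, shield}
3. connector@(1, 3, 0) [+x clear] — {bezel, connector, shield}
4. heatsink@(0, 1, 0) [+x clear] — {bezel, connector, heatsink, shield}
5. backplane@(0, 0, 0) [-y clear] — {backplane, bezel, connector, heatsink, shield}
6. fan@(0, -1, 0) [-z clear] — {backplane, bezel, connector, fan, heatsink, shield}
7. module@(-1, -1, 0) [+y clear] — {backplane, bezel, connector, fan, heatsink, module, shield}
8. retainer@(0, 0, -1) [+y clear] — {backplane, bezel, connector, fan, heatsink, module, retainer, shield}

Valid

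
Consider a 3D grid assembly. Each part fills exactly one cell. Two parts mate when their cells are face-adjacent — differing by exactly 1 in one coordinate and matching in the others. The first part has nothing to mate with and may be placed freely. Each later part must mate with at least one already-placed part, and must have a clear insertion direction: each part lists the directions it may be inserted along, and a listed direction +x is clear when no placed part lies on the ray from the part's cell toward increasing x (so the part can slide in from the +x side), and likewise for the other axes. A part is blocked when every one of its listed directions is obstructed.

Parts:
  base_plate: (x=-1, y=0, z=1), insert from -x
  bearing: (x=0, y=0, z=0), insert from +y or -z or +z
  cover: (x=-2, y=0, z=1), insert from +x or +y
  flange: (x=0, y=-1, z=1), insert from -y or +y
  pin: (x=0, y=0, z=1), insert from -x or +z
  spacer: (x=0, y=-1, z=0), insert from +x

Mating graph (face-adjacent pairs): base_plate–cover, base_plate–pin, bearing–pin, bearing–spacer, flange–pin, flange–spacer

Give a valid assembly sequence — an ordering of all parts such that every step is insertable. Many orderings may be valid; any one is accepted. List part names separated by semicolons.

spacer; bearing; flange; pin; base_plate; cover

1. spacer@(0, -1, 0) [+x clear] — {spacer}
2. bearing@(0, 0, 0) [+y clear] — {bearing, spacer}
3. flange@(0, -1, 1) [-y clear] — {bearing, flange, spacer}
4. pin@(0, 0, 1) [-x clear] — {bearing, flange, pin, spacer}
5. base_plate@(-1, 0, 1) [-x clear] — {base_plate, bearing, flange, pin, spacer}
6. cover@(-2, 0, 1) [+y clear] — {base_plate, bearing, cover, flange, pin, spacer}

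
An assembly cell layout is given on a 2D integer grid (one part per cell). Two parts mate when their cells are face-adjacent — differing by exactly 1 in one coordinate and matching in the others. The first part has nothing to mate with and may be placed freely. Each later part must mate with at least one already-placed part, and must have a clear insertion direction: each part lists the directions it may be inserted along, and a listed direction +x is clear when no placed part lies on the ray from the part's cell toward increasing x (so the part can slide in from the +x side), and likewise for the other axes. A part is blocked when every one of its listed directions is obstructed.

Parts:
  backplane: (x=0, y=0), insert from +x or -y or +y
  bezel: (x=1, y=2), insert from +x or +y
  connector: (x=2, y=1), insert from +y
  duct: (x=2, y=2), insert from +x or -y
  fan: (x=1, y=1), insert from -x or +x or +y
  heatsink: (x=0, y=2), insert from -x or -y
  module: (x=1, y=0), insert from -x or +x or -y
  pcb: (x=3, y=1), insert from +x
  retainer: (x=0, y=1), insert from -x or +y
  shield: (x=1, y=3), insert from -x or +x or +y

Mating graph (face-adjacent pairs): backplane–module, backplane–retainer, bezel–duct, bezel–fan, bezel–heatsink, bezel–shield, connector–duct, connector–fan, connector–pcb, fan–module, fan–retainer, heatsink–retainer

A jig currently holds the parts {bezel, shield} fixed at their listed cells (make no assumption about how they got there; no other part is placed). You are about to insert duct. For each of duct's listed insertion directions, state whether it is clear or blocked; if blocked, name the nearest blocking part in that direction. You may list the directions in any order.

+x: ray from duct(2, 2) has no placed part ⇒ clear
-y: ray from duct(2, 2) has no placed part ⇒ clear

+x: clear; -y: clear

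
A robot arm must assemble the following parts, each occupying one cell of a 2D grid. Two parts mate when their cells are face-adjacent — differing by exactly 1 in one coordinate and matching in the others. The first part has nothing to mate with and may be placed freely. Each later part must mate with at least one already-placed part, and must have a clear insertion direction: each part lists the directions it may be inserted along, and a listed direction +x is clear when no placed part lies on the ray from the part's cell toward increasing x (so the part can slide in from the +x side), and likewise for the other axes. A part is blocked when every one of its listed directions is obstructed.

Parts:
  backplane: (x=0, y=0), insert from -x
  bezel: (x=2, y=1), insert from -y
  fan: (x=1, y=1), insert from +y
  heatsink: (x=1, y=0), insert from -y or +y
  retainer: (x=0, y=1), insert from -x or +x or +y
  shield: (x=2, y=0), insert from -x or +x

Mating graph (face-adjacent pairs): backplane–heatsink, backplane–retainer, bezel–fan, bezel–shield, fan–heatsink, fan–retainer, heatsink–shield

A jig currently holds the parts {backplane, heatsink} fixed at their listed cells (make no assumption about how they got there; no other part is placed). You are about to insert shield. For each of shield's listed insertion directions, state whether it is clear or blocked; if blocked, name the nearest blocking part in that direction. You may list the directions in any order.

+x: clear; -x: blocked by heatsink

-x: nearest on ray is heatsink@(1, 0) ⇒ blocked
+x: ray from shield(2, 0) has no placed part ⇒ clear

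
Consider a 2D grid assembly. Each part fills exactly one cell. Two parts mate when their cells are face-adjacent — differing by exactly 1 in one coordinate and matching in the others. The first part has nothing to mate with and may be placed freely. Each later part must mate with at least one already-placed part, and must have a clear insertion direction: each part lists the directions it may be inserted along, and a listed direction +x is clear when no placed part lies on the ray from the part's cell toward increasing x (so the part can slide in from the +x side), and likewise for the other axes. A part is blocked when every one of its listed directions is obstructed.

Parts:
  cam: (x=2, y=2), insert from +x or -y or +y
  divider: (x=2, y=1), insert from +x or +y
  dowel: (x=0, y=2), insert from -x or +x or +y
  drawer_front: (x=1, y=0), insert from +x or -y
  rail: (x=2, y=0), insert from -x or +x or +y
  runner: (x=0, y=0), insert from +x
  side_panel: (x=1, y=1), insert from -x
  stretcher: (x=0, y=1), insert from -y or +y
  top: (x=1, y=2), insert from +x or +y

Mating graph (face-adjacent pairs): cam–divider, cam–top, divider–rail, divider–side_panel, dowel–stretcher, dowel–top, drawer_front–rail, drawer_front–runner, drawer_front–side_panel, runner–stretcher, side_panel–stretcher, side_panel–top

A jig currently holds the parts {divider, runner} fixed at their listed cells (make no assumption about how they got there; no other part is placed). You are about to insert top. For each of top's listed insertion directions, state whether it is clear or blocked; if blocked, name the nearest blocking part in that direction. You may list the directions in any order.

+x: clear; +y: clear

+x: ray from top(1, 2) has no placed part ⇒ clear
+y: ray from top(1, 2) has no placed part ⇒ clear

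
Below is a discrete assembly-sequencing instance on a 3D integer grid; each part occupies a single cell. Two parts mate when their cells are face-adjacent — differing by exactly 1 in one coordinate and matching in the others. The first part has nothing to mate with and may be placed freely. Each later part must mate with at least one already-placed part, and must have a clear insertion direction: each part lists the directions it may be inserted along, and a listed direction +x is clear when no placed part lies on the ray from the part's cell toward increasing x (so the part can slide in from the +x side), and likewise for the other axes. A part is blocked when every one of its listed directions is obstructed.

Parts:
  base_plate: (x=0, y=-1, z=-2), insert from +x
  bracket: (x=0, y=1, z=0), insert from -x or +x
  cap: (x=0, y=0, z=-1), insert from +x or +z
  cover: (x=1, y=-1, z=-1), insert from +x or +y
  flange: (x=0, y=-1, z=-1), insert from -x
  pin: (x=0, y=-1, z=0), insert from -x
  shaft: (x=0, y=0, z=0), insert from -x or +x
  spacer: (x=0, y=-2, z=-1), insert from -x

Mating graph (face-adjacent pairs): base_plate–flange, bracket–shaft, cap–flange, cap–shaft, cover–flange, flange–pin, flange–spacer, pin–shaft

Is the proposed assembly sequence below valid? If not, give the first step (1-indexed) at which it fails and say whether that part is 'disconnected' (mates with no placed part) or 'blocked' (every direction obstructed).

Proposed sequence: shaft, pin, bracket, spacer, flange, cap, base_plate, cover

Invalid at step 4 (disconnected)

1. shaft@(0, 0, 0) [-x clear] — {shaft}
2. pin@(0, -1, 0) [-x clear] — {pin, shaft}
3. bracket@(0, 1, 0) [-x clear] — {bracket, pin, shaft}
4. spacer@(0, -2, -1) — no placed neighbour ⇒ disconnected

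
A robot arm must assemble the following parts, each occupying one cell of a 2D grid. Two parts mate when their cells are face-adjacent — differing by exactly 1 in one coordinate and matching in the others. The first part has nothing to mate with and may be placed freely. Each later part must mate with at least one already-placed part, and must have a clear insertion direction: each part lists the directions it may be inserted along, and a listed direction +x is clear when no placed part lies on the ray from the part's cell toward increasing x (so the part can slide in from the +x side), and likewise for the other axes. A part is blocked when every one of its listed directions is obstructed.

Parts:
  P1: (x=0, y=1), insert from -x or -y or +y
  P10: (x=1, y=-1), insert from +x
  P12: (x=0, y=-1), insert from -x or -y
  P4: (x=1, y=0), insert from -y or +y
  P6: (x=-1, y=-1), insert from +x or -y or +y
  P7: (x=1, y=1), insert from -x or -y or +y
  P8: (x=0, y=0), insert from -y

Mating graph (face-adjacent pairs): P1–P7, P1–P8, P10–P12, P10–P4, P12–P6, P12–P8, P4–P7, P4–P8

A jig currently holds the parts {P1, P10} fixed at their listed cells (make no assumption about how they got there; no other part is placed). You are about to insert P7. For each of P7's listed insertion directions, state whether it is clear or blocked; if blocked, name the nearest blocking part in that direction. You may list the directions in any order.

-x: nearest on ray is P1@(0, 1) ⇒ blocked
-y: nearest on ray is P10@(1, -1) ⇒ blocked
+y: ray from P7(1, 1) has no placed part ⇒ clear

+y: clear; -x: blocked by P1; -y: blocked by P10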